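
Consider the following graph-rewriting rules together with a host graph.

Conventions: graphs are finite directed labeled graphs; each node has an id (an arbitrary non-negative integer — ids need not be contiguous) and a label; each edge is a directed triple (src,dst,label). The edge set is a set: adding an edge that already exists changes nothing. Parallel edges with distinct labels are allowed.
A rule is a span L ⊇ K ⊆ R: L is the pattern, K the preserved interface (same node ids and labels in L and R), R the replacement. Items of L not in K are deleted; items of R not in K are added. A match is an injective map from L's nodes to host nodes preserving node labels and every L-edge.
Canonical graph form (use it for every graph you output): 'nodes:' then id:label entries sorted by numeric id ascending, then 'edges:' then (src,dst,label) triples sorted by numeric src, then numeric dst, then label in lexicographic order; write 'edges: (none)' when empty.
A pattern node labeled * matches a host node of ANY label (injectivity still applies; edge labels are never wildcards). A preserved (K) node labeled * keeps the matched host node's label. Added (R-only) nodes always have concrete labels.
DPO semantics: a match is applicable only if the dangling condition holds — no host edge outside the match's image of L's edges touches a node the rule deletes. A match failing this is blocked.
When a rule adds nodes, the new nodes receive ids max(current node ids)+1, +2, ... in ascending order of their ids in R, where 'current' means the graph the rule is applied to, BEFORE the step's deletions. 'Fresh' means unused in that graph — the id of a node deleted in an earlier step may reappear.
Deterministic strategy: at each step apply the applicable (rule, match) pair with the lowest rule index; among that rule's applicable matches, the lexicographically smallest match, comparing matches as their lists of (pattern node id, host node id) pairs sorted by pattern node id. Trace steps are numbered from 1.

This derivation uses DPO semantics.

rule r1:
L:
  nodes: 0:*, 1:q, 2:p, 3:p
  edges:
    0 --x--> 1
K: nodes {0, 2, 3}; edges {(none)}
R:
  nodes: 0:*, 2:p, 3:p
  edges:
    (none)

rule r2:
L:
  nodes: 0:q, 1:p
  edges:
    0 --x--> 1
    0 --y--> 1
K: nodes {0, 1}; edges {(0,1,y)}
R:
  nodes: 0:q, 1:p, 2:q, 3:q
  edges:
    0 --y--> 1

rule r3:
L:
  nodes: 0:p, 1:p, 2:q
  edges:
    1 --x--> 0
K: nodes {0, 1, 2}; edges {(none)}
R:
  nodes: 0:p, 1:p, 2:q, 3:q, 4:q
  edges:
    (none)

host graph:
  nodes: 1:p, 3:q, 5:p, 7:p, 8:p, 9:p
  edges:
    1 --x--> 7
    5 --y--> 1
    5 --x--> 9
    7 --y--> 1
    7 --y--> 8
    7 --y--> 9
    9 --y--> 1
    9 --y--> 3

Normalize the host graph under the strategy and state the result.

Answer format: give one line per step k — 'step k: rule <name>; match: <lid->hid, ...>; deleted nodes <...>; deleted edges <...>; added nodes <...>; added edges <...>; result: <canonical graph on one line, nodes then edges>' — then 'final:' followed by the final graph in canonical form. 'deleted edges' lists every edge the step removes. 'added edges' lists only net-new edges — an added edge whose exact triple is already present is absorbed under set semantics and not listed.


step 1: rule r3; match: 0->7, 1->1, 2->3; deleted nodes (none); deleted edges (1,7,x); added nodes 10, 11; added edges (none); result: nodes: 1:p, 3:q, 5:p, 7:p, 8:p, 9:p, 10:q, 11:q edges: (5,1,y); (5,9,x); (7,1,y); (7,8,y); (7,9,y); (9,1,y); (9,3,y)
step 2: rule r3; match: 0->9, 1->5, 2->3; deleted nodes (none); deleted edges (5,9,x); added nodes 12, 13; added edges (none); result: nodes: 1:p, 3:q, 5:p, 7:p, 8:p, 9:p, 10:q, 11:q, 12:q, 13:q edges: (5,1,y); (7,1,y); (7,8,y); (7,9,y); (9,1,y); (9,3,y)
final:
nodes: 1:p, 3:q, 5:p, 7:p, 8:p, 9:p, 10:q, 11:q, 12:q, 13:q
edges: (5,1,y); (7,1,y); (7,8,y); (7,9,y); (9,1,y); (9,3,y)


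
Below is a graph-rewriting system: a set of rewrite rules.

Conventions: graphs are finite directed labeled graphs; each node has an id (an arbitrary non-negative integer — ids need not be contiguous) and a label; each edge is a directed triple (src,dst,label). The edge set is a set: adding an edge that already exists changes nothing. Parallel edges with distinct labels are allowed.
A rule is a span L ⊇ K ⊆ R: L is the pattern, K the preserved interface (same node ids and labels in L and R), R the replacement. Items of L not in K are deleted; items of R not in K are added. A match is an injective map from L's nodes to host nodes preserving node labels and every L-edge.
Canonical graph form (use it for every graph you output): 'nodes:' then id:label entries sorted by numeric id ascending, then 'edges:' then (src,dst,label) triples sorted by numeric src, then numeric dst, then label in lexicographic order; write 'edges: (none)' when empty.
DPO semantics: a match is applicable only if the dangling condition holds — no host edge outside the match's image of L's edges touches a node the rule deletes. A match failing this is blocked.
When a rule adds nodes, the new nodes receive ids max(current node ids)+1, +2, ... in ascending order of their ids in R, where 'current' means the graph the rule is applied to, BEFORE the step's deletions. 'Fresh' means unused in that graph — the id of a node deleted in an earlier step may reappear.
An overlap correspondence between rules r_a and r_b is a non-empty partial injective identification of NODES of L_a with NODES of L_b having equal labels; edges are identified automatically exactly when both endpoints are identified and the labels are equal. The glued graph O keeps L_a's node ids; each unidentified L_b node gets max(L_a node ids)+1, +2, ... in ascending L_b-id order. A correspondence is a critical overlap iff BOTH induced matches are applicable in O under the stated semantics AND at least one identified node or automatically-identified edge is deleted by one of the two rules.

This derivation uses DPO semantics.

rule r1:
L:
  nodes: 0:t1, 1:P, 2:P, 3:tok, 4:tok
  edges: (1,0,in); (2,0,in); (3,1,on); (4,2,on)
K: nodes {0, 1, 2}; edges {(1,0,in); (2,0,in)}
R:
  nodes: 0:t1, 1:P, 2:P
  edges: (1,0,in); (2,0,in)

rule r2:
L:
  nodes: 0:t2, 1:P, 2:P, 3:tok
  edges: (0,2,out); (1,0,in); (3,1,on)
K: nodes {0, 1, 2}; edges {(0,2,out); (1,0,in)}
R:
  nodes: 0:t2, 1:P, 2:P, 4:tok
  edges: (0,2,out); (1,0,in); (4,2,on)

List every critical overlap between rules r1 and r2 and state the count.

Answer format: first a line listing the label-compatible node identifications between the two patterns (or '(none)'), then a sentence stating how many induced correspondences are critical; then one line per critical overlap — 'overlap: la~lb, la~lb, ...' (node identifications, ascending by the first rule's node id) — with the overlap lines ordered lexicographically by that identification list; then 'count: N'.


label-compatible node identifications between L(r1) and L(r2): 1~1, 1~2, 2~1, 2~2, 3~3, 4~3
4 of the induced correspondences are critical overlaps of r1 and r2.
overlap: 1~1, 2~2, 3~3
overlap: 1~1, 3~3
overlap: 1~2, 2~1, 4~3
overlap: 2~1, 4~3
count: 4


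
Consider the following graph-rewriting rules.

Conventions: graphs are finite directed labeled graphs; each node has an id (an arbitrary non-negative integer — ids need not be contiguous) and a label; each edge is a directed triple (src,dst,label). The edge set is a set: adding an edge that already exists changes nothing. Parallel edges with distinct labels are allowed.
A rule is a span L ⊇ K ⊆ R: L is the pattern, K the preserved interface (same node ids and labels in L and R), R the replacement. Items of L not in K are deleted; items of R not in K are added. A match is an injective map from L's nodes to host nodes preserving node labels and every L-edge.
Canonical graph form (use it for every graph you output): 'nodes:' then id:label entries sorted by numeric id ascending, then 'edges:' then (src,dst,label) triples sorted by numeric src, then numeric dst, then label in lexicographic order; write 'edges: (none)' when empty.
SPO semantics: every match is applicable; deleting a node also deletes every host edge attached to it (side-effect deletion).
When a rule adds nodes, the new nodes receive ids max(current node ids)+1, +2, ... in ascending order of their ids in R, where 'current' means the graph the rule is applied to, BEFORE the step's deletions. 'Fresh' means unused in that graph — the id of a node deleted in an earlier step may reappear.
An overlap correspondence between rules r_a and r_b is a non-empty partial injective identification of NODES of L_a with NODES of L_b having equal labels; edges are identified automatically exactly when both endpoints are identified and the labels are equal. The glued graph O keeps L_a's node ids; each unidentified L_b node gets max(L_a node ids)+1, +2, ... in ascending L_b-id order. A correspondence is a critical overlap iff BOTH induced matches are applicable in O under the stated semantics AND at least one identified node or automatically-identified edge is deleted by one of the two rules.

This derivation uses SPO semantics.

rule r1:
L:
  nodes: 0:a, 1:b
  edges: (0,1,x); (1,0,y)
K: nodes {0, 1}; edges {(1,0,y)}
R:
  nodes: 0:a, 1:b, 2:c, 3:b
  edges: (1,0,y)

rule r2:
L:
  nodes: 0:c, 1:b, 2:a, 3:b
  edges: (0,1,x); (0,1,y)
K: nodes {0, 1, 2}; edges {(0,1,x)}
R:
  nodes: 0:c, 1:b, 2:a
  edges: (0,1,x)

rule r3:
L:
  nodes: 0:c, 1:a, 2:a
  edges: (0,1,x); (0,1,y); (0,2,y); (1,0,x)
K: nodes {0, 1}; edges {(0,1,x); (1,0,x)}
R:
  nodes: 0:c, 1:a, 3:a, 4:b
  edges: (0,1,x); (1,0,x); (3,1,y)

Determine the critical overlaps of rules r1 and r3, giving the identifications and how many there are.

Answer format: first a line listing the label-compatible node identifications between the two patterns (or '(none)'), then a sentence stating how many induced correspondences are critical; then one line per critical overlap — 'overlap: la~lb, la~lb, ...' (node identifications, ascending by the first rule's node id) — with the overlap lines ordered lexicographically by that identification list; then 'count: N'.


label-compatible node identifications between L(r1) and L(r3): 0~1, 0~2
1 of the induced correspondences is a critical overlap of r1 and r3.
overlap: 0~2
count: 1


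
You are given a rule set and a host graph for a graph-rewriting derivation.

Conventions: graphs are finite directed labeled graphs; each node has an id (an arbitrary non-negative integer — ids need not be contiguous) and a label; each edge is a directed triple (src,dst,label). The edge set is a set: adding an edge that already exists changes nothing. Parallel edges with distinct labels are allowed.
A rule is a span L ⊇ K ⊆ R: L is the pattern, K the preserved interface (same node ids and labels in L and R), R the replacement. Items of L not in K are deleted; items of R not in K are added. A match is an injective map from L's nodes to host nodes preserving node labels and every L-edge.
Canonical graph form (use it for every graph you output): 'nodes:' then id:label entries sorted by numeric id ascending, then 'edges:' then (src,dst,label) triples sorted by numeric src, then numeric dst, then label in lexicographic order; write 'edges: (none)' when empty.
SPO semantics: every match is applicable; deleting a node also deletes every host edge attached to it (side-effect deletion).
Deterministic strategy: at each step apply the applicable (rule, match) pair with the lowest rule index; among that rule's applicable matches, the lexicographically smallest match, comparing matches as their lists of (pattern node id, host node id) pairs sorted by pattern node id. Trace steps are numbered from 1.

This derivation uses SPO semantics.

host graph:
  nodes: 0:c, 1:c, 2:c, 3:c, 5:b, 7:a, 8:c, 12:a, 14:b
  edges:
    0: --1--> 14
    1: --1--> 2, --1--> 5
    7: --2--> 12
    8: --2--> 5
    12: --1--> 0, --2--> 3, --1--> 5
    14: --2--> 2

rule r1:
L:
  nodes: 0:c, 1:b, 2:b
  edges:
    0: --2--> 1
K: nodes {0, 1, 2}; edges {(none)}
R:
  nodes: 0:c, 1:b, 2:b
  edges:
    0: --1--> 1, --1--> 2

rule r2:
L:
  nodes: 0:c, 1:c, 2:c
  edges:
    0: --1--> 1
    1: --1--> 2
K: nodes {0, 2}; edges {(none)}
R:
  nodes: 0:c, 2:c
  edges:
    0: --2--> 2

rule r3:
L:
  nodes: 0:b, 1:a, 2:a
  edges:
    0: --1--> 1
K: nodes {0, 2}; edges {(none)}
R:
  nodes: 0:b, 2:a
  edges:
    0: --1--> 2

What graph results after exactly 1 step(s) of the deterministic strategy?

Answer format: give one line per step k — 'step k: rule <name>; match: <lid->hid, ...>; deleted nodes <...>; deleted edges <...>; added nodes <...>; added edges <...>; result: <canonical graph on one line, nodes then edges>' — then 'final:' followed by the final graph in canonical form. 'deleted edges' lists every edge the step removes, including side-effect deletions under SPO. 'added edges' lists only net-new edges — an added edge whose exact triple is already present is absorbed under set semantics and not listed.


step 1: rule r1; match: 0->8, 1->5, 2->14; deleted nodes (none); deleted edges (8,5,2); added nodes (none); added edges (8,5,1); (8,14,1); result: nodes: 0:c, 1:c, 2:c, 3:c, 5:b, 7:a, 8:c, 12:a, 14:b edges: (0,14,1); (1,2,1); (1,5,1); (7,12,2); (8,5,1); (8,14,1); (12,0,1); (12,3,2); (12,5,1); (14,2,2)
final:
nodes: 0:c, 1:c, 2:c, 3:c, 5:b, 7:a, 8:c, 12:a, 14:b
edges: (0,14,1); (1,2,1); (1,5,1); (7,12,2); (8,5,1); (8,14,1); (12,0,1); (12,3,2); (12,5,1); (14,2,2)


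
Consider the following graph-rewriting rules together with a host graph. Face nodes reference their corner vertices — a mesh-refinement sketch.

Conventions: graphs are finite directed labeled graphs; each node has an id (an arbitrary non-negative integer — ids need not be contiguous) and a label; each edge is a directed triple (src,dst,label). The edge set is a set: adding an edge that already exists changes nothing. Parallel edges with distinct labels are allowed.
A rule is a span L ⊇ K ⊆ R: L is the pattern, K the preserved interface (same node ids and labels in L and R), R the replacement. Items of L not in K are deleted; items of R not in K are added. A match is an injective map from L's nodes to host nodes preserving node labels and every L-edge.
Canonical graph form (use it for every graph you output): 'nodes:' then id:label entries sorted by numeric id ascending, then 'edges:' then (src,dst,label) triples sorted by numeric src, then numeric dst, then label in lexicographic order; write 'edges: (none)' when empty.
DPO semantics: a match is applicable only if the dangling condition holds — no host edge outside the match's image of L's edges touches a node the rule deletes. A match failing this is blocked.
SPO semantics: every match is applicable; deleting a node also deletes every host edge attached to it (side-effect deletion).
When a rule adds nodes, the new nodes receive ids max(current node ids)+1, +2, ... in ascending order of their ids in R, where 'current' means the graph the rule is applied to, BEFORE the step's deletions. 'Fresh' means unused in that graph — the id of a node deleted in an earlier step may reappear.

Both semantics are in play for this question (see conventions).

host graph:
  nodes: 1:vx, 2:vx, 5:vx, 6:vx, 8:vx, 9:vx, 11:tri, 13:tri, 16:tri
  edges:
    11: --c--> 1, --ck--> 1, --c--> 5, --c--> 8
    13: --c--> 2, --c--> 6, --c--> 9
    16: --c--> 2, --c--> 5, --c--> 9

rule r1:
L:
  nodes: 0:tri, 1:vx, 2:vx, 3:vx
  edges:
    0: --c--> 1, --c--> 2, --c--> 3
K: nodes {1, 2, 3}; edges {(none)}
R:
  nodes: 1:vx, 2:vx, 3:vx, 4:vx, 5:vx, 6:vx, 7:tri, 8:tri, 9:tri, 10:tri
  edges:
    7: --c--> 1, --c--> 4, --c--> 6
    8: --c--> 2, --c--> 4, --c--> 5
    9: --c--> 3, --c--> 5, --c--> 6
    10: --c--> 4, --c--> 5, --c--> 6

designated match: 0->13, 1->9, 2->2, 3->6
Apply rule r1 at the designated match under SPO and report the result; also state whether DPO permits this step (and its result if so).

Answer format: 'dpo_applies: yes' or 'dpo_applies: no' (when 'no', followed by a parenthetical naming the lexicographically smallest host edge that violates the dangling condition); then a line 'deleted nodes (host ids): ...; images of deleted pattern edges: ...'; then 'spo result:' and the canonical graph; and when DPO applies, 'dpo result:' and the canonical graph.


dpo_applies: yes
deleted nodes (host ids): 13; images of deleted pattern edges: (13,2,c); (13,6,c); (13,9,c)
spo result:
nodes: 1:vx, 2:vx, 5:vx, 6:vx, 8:vx, 9:vx, 11:tri, 16:tri, 17:vx, 18:vx, 19:vx, 20:tri, 21:tri, 22:tri, 23:tri
edges: (11,1,c); (11,1,ck); (11,5,c); (11,8,c); (16,2,c); (16,5,c); (16,9,c); (20,9,c); (20,17,c); (20,19,c); (21,2,c); (21,17,c); (21,18,c); (22,6,c); (22,18,c); (22,19,c); (23,17,c); (23,18,c); (23,19,c)
dpo result:
nodes: 1:vx, 2:vx, 5:vx, 6:vx, 8:vx, 9:vx, 11:tri, 16:tri, 17:vx, 18:vx, 19:vx, 20:tri, 21:tri, 22:tri, 23:tri
edges: (11,1,c); (11,1,ck); (11,5,c); (11,8,c); (16,2,c); (16,5,c); (16,9,c); (20,9,c); (20,17,c); (20,19,c); (21,2,c); (21,17,c); (21,18,c); (22,6,c); (22,18,c); (22,19,c); (23,17,c); (23,18,c); (23,19,c)


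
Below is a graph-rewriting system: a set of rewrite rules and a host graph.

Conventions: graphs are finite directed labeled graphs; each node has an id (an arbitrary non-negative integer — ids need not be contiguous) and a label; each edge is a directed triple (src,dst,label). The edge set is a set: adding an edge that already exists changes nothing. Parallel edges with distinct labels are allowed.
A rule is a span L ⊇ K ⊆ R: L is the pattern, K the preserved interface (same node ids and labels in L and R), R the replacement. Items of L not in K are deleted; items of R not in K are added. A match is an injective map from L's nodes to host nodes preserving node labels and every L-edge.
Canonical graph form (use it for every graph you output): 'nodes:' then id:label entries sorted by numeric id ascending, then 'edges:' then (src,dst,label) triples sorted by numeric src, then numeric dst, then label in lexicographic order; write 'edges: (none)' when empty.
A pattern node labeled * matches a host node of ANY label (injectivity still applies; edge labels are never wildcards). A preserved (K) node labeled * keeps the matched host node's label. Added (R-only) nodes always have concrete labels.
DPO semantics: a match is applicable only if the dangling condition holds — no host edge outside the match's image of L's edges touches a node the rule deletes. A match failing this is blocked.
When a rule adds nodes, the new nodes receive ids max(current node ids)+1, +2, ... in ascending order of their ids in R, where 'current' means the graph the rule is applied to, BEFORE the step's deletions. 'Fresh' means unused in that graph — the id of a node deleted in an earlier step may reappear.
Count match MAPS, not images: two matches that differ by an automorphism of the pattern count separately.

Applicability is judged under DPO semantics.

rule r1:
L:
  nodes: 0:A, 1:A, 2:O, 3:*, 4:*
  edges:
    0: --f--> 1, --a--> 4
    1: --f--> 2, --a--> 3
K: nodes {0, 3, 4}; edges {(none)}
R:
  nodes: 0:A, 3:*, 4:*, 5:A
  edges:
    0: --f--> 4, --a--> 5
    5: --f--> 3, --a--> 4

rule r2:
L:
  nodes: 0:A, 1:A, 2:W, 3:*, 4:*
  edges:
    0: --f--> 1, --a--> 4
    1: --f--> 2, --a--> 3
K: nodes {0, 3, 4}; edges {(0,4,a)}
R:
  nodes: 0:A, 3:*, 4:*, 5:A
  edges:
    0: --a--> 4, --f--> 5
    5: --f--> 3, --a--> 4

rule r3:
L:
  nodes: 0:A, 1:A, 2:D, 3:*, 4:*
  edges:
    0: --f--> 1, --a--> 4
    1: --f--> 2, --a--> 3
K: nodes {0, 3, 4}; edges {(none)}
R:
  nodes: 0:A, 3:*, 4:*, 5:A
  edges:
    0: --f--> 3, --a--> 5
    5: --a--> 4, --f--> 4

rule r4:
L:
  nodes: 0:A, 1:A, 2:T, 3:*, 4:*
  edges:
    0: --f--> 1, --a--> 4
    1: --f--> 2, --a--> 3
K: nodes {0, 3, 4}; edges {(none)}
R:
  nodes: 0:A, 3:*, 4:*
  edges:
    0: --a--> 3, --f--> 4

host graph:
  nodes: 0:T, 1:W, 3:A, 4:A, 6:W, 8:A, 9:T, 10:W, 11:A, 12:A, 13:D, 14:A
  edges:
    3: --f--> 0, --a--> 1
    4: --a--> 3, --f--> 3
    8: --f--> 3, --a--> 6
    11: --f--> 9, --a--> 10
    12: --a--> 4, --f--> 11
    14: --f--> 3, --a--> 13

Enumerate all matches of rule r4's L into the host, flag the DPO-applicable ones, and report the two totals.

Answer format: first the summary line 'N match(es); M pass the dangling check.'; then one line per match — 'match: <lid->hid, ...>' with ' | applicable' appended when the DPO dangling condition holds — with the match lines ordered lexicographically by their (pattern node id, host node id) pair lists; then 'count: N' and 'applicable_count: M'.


3 match(es); 1 pass the dangling check.
match: 0->8, 1->3, 2->0, 3->1, 4->6
match: 0->12, 1->11, 2->9, 3->10, 4->4 | applicable
match: 0->14, 1->3, 2->0, 3->1, 4->13
count: 3
applicable_count: 1


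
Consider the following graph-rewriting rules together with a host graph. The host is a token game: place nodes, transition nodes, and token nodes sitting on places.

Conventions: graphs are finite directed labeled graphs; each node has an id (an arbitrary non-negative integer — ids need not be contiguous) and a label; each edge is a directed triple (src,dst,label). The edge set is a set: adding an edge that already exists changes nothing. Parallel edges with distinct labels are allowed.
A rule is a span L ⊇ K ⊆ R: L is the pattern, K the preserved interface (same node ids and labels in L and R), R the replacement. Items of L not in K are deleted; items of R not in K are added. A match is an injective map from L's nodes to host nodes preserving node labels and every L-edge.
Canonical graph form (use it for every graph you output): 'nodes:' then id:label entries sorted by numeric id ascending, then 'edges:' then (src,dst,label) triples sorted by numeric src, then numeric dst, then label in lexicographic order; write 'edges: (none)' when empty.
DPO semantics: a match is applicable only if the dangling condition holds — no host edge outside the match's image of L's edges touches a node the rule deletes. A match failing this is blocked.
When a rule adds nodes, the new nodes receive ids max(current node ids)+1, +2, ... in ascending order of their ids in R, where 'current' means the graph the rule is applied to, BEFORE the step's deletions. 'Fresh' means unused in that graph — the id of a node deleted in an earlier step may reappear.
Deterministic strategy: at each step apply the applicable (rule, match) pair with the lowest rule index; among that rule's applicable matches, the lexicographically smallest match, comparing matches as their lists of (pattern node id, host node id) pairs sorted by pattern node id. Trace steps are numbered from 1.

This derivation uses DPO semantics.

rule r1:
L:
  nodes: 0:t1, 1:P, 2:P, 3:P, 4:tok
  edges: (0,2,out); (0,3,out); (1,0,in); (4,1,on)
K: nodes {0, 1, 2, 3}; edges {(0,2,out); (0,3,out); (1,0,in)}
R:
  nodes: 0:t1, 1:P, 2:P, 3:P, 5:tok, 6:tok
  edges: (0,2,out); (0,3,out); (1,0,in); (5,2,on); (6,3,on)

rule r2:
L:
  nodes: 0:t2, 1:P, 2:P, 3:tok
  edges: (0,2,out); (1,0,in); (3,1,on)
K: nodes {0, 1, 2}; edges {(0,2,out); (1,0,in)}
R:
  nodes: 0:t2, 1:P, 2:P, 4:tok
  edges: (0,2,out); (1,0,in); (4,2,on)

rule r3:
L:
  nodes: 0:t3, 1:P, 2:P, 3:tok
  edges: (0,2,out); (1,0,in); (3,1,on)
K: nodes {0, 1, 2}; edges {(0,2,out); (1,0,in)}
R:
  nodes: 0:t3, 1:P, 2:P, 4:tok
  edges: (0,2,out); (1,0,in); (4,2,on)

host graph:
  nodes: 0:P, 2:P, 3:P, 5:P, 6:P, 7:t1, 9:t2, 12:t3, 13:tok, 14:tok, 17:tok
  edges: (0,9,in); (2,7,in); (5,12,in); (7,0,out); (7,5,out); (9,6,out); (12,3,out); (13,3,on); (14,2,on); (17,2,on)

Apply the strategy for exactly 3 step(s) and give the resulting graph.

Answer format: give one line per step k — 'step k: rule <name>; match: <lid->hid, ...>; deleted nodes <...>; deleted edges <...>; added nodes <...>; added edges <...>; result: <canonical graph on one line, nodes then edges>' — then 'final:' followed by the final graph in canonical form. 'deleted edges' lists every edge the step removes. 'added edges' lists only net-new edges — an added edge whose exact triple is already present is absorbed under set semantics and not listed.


step 1: rule r1; match: 0->7, 1->2, 2->0, 3->5, 4->14; deleted nodes 14; deleted edges (14,2,on); added nodes 18, 19; added edges (18,0,on); (19,5,on); result: nodes: 0:P, 2:P, 3:P, 5:P, 6:P, 7:t1, 9:t2, 12:t3, 13:tok, 17:tok, 18:tok, 19:tok edges: (0,9,in); (2,7,in); (5,12,in); (7,0,out); (7,5,out); (9,6,out); (12,3,out); (13,3,on); (17,2,on); (18,0,on); (19,5,on)
step 2: rule r1; match: 0->7, 1->2, 2->0, 3->5, 4->17; deleted nodes 17; deleted edges (17,2,on); added nodes 20, 21; added edges (20,0,on); (21,5,on); result: nodes: 0:P, 2:P, 3:P, 5:P, 6:P, 7:t1, 9:t2, 12:t3, 13:tok, 18:tok, 19:tok, 20:tok, 21:tok edges: (0,9,in); (2,7,in); (5,12,in); (7,0,out); (7,5,out); (9,6,out); (12,3,out); (13,3,on); (18,0,on); (19,5,on); (20,0,on); (21,5,on)
step 3: rule r2; match: 0->9, 1->0, 2->6, 3->18; deleted nodes 18; deleted edges (18,0,on); added nodes 22; added edges (22,6,on); result: nodes: 0:P, 2:P, 3:P, 5:P, 6:P, 7:t1, 9:t2, 12:t3, 13:tok, 19:tok, 20:tok, 21:tok, 22:tok edges: (0,9,in); (2,7,in); (5,12,in); (7,0,out); (7,5,out); (9,6,out); (12,3,out); (13,3,on); (19,5,on); (20,0,on); (21,5,on); (22,6,on)
final:
nodes: 0:P, 2:P, 3:P, 5:P, 6:P, 7:t1, 9:t2, 12:t3, 13:tok, 19:tok, 20:tok, 21:tok, 22:tok
edges: (0,9,in); (2,7,in); (5,12,in); (7,0,out); (7,5,out); (9,6,out); (12,3,out); (13,3,on); (19,5,on); (20,0,on); (21,5,on); (22,6,on)


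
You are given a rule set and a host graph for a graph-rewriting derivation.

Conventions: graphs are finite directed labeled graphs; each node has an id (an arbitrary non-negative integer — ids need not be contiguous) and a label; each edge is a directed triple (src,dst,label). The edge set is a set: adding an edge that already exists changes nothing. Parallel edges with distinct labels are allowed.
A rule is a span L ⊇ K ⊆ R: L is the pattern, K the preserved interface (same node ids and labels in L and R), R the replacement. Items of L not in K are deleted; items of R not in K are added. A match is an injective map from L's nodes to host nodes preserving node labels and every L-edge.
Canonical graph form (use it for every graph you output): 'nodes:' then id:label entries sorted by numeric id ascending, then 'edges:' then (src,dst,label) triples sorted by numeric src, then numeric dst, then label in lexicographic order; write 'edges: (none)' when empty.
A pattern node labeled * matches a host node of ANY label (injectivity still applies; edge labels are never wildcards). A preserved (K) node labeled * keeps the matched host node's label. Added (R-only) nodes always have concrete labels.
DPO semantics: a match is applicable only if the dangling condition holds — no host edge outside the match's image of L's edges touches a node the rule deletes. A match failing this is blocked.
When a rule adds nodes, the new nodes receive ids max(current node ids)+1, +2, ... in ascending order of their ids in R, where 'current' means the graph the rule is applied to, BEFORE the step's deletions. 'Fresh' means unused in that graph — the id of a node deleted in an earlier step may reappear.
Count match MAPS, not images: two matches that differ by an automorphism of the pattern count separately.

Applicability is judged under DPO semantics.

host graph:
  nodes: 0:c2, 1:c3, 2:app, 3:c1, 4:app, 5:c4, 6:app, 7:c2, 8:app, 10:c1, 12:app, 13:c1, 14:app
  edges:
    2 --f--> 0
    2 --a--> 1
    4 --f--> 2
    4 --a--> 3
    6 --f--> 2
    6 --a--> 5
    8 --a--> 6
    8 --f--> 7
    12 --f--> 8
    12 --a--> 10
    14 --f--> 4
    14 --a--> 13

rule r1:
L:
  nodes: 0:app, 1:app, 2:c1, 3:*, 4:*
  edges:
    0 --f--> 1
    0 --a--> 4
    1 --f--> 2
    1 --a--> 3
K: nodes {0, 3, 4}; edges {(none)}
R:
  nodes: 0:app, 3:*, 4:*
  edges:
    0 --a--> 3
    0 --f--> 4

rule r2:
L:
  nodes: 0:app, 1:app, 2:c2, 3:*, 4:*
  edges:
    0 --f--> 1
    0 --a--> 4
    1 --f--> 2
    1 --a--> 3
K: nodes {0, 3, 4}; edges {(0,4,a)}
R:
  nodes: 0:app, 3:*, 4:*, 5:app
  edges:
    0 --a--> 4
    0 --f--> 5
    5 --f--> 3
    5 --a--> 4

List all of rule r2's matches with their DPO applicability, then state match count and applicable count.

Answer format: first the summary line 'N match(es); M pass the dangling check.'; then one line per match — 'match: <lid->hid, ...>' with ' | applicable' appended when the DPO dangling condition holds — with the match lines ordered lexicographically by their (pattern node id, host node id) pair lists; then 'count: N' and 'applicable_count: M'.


3 match(es); 1 pass the dangling check.
match: 0->4, 1->2, 2->0, 3->1, 4->3
match: 0->6, 1->2, 2->0, 3->1, 4->5
match: 0->12, 1->8, 2->7, 3->6, 4->10 | applicable
count: 3
applicable_count: 1


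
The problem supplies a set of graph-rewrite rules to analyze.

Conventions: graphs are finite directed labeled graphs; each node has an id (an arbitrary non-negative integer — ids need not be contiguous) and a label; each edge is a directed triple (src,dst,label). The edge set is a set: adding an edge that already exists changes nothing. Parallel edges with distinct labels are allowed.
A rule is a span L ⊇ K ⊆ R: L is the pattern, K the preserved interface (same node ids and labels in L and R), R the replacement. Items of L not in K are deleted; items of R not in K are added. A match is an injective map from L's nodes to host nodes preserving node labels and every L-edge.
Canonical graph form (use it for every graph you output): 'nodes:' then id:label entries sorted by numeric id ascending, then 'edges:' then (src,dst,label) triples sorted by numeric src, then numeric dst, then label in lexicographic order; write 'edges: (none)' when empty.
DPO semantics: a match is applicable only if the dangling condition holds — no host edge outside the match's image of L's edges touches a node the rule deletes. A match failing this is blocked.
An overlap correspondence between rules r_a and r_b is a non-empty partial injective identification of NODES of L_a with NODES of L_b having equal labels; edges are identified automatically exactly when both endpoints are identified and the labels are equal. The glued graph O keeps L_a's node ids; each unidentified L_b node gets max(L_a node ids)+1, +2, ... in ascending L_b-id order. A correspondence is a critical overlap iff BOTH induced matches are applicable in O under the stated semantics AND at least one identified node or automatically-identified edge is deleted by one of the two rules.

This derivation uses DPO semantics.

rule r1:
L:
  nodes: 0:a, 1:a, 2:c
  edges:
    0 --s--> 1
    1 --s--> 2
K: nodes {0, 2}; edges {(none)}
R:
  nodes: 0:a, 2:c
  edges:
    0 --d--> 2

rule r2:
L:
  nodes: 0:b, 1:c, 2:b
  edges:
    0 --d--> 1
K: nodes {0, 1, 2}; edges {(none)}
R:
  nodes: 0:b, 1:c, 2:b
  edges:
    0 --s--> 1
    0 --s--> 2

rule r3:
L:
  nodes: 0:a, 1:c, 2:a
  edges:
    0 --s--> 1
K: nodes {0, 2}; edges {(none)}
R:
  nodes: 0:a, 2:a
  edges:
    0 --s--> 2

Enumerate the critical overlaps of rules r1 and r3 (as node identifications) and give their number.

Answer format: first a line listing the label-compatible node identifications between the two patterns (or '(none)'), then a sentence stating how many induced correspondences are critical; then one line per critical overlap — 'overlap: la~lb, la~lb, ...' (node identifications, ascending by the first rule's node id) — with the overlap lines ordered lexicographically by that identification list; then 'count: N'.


label-compatible node identifications between L(r1) and L(r3): 0~0, 0~2, 1~0, 1~2, 2~1
4 of the induced correspondences are critical overlaps of r1 and r3.
overlap: 0~0, 1~2
overlap: 0~2, 1~0, 2~1
overlap: 1~0, 2~1
overlap: 1~2
count: 4


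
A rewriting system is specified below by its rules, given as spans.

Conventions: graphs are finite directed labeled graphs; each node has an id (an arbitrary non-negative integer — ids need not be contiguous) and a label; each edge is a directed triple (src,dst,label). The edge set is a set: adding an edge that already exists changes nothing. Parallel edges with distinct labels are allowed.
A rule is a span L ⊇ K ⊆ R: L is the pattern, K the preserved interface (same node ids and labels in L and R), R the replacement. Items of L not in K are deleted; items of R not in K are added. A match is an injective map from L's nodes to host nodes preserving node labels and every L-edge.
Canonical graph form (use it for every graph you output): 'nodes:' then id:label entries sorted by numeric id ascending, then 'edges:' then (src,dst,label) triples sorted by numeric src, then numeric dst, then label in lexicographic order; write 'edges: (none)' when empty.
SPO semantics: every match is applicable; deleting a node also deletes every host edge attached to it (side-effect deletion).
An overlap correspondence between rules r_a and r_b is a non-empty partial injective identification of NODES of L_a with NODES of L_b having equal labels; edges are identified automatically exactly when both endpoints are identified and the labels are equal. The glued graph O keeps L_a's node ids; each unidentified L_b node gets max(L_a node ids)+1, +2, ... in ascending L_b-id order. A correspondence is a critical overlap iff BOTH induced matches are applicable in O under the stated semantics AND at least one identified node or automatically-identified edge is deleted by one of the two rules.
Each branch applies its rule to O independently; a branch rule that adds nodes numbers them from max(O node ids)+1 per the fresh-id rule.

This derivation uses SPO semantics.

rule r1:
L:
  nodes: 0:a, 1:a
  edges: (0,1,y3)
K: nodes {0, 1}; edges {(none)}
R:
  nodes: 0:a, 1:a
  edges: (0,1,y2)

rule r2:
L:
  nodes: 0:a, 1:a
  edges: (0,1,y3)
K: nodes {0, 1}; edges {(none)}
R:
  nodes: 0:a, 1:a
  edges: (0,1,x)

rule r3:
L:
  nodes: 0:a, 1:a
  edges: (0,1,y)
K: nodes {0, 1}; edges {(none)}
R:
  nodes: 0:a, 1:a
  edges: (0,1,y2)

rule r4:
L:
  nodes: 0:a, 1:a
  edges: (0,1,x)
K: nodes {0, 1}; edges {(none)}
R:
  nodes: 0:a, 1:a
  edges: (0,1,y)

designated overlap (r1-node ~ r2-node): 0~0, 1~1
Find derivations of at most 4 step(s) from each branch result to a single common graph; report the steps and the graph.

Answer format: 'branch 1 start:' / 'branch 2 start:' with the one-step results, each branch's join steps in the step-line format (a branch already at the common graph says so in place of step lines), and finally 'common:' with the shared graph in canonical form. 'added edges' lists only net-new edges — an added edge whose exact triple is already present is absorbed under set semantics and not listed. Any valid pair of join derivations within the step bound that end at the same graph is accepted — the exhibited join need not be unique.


branch 1 start:
nodes: 0:a, 1:a
edges: (0,1,y2)
branch 2 start:
nodes: 0:a, 1:a
edges: (0,1,x)
branch 1: already at the common graph (0 steps)
branch 2 step 1: rule r4; match: 0->0, 1->1; deleted nodes (none); deleted edges (0,1,x); added nodes (none); added edges (0,1,y); result: nodes: 0:a, 1:a edges: (0,1,y)
branch 2 step 2: rule r3; match: 0->0, 1->1; deleted nodes (none); deleted edges (0,1,y); added nodes (none); added edges (0,1,y2); result: nodes: 0:a, 1:a edges: (0,1,y2)
common:
nodes: 0:a, 1:a
edges: (0,1,y2)


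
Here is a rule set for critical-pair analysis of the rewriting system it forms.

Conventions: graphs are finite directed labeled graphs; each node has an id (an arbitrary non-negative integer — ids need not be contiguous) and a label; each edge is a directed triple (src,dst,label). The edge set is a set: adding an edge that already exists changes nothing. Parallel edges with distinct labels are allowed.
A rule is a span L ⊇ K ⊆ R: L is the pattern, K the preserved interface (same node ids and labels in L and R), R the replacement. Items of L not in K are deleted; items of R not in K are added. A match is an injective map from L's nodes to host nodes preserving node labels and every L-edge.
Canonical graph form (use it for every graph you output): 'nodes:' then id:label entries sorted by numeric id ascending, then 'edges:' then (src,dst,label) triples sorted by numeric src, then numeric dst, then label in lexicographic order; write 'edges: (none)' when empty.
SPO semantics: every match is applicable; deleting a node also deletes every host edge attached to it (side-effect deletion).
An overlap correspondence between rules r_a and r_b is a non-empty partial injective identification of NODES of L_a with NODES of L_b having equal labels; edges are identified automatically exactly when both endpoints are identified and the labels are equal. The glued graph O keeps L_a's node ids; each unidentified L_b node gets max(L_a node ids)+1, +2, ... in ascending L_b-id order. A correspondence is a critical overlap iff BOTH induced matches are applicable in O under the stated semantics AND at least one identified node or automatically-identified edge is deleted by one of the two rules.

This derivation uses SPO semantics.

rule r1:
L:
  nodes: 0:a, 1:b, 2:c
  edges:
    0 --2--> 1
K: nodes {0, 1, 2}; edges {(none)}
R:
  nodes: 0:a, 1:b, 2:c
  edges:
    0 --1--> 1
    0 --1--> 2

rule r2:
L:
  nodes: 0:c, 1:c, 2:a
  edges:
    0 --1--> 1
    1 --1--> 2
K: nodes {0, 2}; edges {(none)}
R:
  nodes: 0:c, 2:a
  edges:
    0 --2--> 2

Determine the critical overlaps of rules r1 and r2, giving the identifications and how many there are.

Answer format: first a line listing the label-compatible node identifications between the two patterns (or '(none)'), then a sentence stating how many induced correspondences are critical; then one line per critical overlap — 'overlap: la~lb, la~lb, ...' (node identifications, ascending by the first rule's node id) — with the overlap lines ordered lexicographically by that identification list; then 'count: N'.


label-compatible node identifications between L(r1) and L(r2): 0~2, 2~0, 2~1
2 of the induced correspondences are critical overlaps of r1 and r2.
overlap: 0~2, 2~1
overlap: 2~1
count: 2


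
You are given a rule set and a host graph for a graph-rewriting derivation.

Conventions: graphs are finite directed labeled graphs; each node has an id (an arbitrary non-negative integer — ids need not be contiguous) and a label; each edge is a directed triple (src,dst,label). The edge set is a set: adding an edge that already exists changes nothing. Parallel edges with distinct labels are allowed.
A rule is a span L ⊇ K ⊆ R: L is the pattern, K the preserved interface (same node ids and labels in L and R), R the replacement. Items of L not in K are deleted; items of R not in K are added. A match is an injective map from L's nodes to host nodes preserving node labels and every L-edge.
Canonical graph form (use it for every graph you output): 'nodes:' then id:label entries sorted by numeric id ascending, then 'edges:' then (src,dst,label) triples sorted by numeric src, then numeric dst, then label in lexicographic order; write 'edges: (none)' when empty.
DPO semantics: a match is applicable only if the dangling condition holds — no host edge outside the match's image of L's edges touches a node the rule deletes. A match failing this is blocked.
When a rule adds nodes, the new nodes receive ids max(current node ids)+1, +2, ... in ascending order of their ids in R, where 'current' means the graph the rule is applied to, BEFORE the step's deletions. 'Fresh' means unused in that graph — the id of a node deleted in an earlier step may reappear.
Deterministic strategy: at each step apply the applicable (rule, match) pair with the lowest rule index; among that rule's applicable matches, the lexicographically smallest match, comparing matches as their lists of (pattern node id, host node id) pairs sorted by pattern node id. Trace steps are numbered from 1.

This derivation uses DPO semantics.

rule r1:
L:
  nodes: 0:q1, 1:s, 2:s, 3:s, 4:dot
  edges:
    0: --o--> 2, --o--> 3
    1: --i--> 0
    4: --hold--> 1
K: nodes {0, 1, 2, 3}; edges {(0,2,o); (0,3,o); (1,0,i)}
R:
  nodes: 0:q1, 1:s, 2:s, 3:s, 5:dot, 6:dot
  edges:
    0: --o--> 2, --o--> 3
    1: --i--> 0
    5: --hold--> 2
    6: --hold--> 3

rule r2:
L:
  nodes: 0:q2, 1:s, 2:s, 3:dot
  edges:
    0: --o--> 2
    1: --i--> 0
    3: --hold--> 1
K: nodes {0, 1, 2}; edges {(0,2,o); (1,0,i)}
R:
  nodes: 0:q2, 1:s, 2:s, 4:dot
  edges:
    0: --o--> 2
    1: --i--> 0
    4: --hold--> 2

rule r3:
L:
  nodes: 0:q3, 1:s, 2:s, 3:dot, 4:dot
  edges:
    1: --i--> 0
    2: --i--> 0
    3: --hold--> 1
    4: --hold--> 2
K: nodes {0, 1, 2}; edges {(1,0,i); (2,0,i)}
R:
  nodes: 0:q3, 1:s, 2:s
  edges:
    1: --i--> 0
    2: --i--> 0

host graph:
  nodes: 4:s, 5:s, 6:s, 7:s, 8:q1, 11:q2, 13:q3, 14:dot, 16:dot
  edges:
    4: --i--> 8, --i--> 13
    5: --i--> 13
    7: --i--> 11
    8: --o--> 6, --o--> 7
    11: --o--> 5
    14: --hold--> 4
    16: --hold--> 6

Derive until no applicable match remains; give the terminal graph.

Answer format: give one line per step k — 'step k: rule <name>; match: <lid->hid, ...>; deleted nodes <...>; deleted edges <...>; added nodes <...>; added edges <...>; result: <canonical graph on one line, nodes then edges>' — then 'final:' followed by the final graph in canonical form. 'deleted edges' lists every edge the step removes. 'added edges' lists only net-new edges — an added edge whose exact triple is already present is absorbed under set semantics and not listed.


step 1: rule r1; match: 0->8, 1->4, 2->6, 3->7, 4->14; deleted nodes 14; deleted edges (14,4,hold); added nodes 17, 18; added edges (17,6,hold); (18,7,hold); result: nodes: 4:s, 5:s, 6:s, 7:s, 8:q1, 11:q2, 13:q3, 16:dot, 17:dot, 18:dot edges: (4,8,i); (4,13,i); (5,13,i); (7,11,i); (8,6,o); (8,7,o); (11,5,o); (16,6,hold); (17,6,hold); (18,7,hold)
step 2: rule r2; match: 0->11, 1->7, 2->5, 3->18; deleted nodes 18; deleted edges (18,7,hold); added nodes 19; added edges (19,5,hold); result: nodes: 4:s, 5:s, 6:s, 7:s, 8:q1, 11:q2, 13:q3, 16:dot, 17:dot, 19:dot edges: (4,8,i); (4,13,i); (5,13,i); (7,11,i); (8,6,o); (8,7,o); (11,5,o); (16,6,hold); (17,6,hold); (19,5,hold)
final:
nodes: 4:s, 5:s, 6:s, 7:s, 8:q1, 11:q2, 13:q3, 16:dot, 17:dot, 19:dot
edges: (4,8,i); (4,13,i); (5,13,i); (7,11,i); (8,6,o); (8,7,o); (11,5,o); (16,6,hold); (17,6,hold); (19,5,hold)
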